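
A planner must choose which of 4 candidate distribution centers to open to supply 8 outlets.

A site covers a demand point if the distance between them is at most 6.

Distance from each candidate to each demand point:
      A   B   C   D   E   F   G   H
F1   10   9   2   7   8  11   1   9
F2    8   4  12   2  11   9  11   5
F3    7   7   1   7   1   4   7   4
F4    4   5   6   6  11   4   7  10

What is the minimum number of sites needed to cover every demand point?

3

Coverage sets (demand points within 6 of each site):
  F1: {C, G}
  F2: {B, D, H}
  F3: {C, E, F, H}
  F4: {A, B, C, D, F}
No 2 sites suffice: every size-2 union leaves at least one demand point uncovered.
But {F1, F3, F4} covers everything, so the minimum is 3.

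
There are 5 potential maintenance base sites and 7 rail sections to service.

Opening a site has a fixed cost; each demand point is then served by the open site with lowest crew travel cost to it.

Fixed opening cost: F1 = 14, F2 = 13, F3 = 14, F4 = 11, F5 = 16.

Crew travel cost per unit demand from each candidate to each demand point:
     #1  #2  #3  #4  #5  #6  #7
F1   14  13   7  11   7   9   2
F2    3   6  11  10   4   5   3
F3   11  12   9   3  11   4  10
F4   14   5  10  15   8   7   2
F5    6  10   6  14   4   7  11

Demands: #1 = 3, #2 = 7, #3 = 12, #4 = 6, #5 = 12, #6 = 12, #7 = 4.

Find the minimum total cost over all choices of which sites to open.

288

Open {F3, F4, F5}: assign each demand point to its cheapest open site.
  #1→F5 3×6=18, #2→F4 7×5=35, #3→F5 12×6=72, #4→F3 6×3=18, #5→F5 12×4=48, #6→F3 12×4=48, #7→F4 4×2=8
  crew travel cost 247, fixed 41 → total 288.
Compare {F2, F3, F5}: crew travel cost 249 + fixed 43 = 292.
Compare {F2, F3, F4, F5}: crew travel cost 238 + fixed 54 = 292.
Compare {F1, F2, F3}: crew travel cost 257 + fixed 41 = 298.
All other subsets cost ≥ 292. Minimum total cost: 288.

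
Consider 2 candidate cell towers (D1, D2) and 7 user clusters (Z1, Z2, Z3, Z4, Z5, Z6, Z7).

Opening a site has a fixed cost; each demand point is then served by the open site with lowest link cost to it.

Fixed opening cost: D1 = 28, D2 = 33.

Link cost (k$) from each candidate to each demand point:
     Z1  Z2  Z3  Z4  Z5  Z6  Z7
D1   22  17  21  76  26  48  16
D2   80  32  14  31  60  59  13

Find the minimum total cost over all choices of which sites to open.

232

Open {D1, D2}: assign each demand point to its cheapest open site.
  Z1→D1 22, Z2→D1 17, Z3→D2 14, Z4→D2 31, Z5→D1 26, Z6→D1 48, Z7→D2 13
  link cost 171, fixed 61 → total 232.
Compare {D1}: link cost 226 + fixed 28 = 254.
Compare {D2}: link cost 289 + fixed 33 = 322.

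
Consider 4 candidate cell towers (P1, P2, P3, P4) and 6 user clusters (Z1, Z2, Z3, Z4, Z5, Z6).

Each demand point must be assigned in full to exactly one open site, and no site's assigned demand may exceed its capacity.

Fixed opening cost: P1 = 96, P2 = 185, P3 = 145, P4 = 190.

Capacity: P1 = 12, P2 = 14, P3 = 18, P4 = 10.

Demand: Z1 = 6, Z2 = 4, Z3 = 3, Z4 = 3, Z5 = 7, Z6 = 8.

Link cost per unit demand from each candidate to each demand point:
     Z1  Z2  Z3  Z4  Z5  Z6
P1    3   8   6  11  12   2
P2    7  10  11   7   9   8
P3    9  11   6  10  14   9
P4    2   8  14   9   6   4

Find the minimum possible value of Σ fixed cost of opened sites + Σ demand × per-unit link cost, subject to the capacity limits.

598

Open {P2, P3}; cheapest assignment that respects the capacities:
  P2 (cap 14, load 14): Z2, Z4, Z5 — cost 4×10 + 3×7 + 7×9 = 124
  P3 (cap 18, load 17): Z1, Z3, Z6 — cost 6×9 + 3×6 + 8×9 = 144
  Shipping 268, fixed 330 → total 598.
  Any other capacity-feasible assignment to {P2, P3} ships for at least 268.
Compare {P1, P3, P4}: its best feasible assignment gives total 620.
Compare {P1, P2, P3}: its best feasible assignment gives total 627.
Every other set of open sites that can feasibly serve all demand totals ≥ 620 even under its best assignment. Minimum: 598.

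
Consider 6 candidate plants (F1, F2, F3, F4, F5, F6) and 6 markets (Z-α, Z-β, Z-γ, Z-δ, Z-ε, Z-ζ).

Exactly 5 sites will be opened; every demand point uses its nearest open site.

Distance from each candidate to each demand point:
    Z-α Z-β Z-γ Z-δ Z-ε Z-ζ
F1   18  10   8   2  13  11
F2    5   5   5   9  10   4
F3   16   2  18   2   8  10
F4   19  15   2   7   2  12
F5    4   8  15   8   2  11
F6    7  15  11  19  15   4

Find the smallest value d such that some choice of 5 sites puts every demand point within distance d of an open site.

Open {F1, F2, F3, F4, F5}.
  Farthest demand point is Z-α at distance 4 (to F5); all others are ≤ 4.
With {F1, F3, F4, F5, F6} the worst case is 4.
With {F2, F3, F4, F5, F6} the worst case is 4.
No size-5 selection achieves below 4.

4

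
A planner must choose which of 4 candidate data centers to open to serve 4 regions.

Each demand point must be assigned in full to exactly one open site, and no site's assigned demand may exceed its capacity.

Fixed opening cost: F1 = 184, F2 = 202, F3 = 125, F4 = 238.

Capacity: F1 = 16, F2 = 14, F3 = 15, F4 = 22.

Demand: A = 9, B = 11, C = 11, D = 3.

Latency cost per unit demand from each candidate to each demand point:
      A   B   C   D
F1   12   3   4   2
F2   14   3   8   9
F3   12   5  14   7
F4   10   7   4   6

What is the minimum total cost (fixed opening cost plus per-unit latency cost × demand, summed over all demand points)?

Open {F3, F4}; cheapest assignment that respects the capacities:
  F3 (cap 15, load 14): B, D — cost 11×5 + 3×7 = 76
  F4 (cap 22, load 20): A, C — cost 9×10 + 11×4 = 134
  Shipping 210, fixed 363 → total 573.
  Any other capacity-feasible assignment to {F3, F4} ships for at least 210.
Compare {F1, F4}: its best feasible assignment gives total 595.
Compare {F2, F4}: its best feasible assignment gives total 634.
Every other set of open sites that can feasibly serve all demand totals ≥ 595 even under its best assignment. Minimum: 573.

573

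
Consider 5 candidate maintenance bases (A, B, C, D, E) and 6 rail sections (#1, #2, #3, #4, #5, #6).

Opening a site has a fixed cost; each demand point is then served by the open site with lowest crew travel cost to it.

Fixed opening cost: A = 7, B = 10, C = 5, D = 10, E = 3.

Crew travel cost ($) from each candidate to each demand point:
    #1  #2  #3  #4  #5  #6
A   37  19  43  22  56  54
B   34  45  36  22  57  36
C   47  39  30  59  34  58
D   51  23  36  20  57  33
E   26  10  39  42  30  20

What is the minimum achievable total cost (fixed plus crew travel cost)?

Open {A, C, E}: assign each demand point to its cheapest open site.
  #1→E 26, #2→E 10, #3→C 30, #4→A 22, #5→E 30, #6→E 20
  crew travel cost 138, fixed 15 → total 153.
Compare {C, D, E}: crew travel cost 136 + fixed 18 = 154.
Compare {D, E}: crew travel cost 142 + fixed 13 = 155.
Compare {B, C, E}: crew travel cost 138 + fixed 18 = 156.
All other subsets cost ≥ 154. Minimum total cost: 153.

153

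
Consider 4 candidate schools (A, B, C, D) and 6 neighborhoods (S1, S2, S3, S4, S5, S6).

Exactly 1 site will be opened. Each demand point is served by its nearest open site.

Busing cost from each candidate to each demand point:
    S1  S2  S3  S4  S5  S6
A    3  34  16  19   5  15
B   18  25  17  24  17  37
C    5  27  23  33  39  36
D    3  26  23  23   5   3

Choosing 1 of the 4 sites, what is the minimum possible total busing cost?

83

Open {D}.
  S1→D 3, S2→D 26, S3→D 23, S4→D 23, S5→D 5, S6→D 3  ⇒ total 83.
Compare {A}: total 92.
Compare {B}: total 138.
No size-1 selection does better; minimum is 83.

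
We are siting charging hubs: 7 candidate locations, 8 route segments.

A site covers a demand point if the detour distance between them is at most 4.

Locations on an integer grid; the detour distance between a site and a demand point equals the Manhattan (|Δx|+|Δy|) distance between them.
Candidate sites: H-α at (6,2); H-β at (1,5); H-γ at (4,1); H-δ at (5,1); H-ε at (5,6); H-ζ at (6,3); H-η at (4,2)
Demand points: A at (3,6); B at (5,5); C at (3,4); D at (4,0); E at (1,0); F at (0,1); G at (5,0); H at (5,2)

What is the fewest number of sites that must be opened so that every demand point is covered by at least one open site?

Coverage sets (demand points within 4 of each site):
  H-α: {B, D, G, H}
  H-β: {A, B, C}
  H-γ: {C, D, E, F, G, H}
  H-δ: {B, D, G, H}
  H-ε: {A, B, C, H}
  H-ζ: {B, C, G, H}
  H-η: {B, C, D, G, H}
No single site covers all 8 demand points.
But {H-β, H-γ} covers everything, so the minimum is 2.

2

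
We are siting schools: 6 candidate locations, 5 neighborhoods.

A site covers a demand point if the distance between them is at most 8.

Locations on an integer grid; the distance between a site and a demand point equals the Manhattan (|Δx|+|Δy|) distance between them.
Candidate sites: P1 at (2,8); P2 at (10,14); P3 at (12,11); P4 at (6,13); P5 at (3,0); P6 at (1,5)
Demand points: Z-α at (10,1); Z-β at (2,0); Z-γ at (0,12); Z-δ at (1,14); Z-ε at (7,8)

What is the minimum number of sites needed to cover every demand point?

Coverage sets (demand points within 8 of each site):
  P1: {Z-β, Z-γ, Z-δ, Z-ε}
  P2: {}
  P3: {Z-ε}
  P4: {Z-γ, Z-δ, Z-ε}
  P5: {Z-α, Z-β}
  P6: {Z-β, Z-γ}
No single site covers all 5 demand points.
But {P1, P5} covers everything, so the minimum is 2.

2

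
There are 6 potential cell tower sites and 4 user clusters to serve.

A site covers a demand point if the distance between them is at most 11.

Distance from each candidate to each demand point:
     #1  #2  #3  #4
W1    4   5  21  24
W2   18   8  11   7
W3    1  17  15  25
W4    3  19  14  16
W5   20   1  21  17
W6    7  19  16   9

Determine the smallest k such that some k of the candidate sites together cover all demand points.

2

Coverage sets (demand points within 11 of each site):
  W1: {#1, #2}
  W2: {#2, #3, #4}
  W3: {#1}
  W4: {#1}
  W5: {#2}
  W6: {#1, #4}
No single site covers all 4 demand points.
But {W1, W2} covers everything, so the minimum is 2.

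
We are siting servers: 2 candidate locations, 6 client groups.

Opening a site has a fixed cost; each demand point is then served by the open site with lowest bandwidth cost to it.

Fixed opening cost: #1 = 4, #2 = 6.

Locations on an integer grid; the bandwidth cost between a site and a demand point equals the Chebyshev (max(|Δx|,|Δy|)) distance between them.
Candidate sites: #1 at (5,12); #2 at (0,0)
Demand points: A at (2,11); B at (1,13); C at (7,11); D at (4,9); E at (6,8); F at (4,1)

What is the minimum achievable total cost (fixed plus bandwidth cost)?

Open {#1, #2}: assign each demand point to its cheapest open site.
  A→#1 3, B→#1 4, C→#1 2, D→#1 3, E→#1 4, F→#2 4
  bandwidth cost 20, fixed 10 → total 30.
Compare {#1}: bandwidth cost 27 + fixed 4 = 31.
Compare {#2}: bandwidth cost 56 + fixed 6 = 62.

30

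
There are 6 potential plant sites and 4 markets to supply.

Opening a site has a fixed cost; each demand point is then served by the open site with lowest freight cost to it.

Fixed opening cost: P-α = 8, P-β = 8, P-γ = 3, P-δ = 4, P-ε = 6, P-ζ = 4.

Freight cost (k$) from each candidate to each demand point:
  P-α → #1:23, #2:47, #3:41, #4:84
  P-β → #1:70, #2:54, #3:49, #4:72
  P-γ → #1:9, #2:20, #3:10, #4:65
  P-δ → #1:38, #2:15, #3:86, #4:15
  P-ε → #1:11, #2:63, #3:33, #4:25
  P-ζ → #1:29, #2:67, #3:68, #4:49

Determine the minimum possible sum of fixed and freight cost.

56

Open {P-γ, P-δ}: assign each demand point to its cheapest open site.
  #1→P-γ 9, #2→P-δ 15, #3→P-γ 10, #4→P-δ 15
  freight cost 49, fixed 7 → total 56.
Compare {P-γ, P-δ, P-ζ}: freight cost 49 + fixed 11 = 60.
Compare {P-γ, P-δ, P-ε}: freight cost 49 + fixed 13 = 62.
Compare {P-α, P-γ, P-δ}: freight cost 49 + fixed 15 = 64.
All other subsets cost ≥ 60. Minimum total cost: 56.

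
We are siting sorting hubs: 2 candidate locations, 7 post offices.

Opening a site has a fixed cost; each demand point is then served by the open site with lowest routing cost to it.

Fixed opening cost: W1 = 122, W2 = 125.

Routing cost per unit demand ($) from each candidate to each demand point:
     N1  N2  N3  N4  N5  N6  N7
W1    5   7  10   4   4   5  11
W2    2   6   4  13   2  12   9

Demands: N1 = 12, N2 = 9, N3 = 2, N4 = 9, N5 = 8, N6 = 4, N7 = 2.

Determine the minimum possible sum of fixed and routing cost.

Open {W1}: assign each demand point to its cheapest open site.
  N1→W1 12×5=60, N2→W1 9×7=63, N3→W1 2×10=20, N4→W1 9×4=36, N5→W1 8×4=32, N6→W1 4×5=20, N7→W1 2×11=22
  routing cost 253, fixed 122 → total 375.
Compare {W2}: routing cost 285 + fixed 125 = 410.
Compare {W1, W2}: routing cost 176 + fixed 247 = 423.

375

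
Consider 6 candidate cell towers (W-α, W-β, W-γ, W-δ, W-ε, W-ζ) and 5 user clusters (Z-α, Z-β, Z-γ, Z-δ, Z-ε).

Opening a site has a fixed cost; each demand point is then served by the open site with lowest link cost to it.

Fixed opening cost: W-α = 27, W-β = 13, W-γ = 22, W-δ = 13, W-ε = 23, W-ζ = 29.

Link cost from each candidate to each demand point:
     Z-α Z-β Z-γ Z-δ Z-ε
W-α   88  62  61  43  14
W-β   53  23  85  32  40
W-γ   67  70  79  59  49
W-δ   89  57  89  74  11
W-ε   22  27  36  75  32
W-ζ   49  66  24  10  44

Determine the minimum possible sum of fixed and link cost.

159

Open {W-δ, W-ε, W-ζ}: assign each demand point to its cheapest open site.
  Z-α→W-ε 22, Z-β→W-ε 27, Z-γ→W-ζ 24, Z-δ→W-ζ 10, Z-ε→W-δ 11
  link cost 94, fixed 65 → total 159.
Compare {W-ε, W-ζ}: link cost 115 + fixed 52 = 167.
Compare {W-β, W-δ, W-ε, W-ζ}: link cost 90 + fixed 78 = 168.
Compare {W-β, W-δ, W-ζ}: link cost 117 + fixed 55 = 172.
All other subsets cost ≥ 167. Minimum total cost: 159.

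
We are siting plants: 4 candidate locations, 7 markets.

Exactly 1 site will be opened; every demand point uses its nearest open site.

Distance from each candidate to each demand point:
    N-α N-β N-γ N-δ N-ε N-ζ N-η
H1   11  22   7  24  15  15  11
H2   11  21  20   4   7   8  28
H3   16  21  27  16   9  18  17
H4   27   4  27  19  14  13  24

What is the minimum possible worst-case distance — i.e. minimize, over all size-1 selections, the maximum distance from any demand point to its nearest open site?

Open {H1}.
  Farthest demand point is N-δ at distance 24 (to H1); all others are ≤ 24.
With {H3} the worst case is 27.
With {H4} the worst case is 27.
No size-1 selection achieves below 24.

24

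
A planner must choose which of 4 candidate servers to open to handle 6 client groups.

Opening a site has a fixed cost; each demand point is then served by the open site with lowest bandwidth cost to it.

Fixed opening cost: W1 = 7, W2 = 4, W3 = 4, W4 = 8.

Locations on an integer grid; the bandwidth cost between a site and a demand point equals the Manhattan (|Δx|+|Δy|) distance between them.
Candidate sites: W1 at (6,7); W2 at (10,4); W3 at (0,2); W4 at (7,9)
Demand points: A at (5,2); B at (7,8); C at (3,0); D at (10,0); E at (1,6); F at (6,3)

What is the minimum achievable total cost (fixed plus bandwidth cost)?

Open {W2, W3}: assign each demand point to its cheapest open site.
  A→W3 5, B→W2 7, C→W3 5, D→W2 4, E→W3 5, F→W2 5
  bandwidth cost 31, fixed 8 → total 39.
Compare {W1, W2, W3}: bandwidth cost 25 + fixed 15 = 40.
Compare {W2, W3, W4}: bandwidth cost 25 + fixed 16 = 41.
Compare {W1, W2}: bandwidth cost 32 + fixed 11 = 43.
All other subsets cost ≥ 40. Minimum total cost: 39.

39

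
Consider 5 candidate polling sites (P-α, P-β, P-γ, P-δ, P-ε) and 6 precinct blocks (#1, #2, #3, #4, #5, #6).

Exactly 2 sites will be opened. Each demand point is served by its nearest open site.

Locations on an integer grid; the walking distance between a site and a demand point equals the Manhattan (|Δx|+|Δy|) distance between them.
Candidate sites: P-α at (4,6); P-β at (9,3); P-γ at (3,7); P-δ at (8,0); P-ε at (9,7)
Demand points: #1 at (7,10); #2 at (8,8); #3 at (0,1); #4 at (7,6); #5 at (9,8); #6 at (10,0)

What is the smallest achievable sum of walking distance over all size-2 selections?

Open {P-δ, P-ε}.
  #1→P-ε 5, #2→P-ε 2, #3→P-δ 9, #4→P-ε 3, #5→P-ε 1, #6→P-δ 2  ⇒ total 22.
Compare {P-β, P-ε}: total 26.
Compare {P-α, P-ε}: total 28.
No size-2 selection does better; minimum is 22.

22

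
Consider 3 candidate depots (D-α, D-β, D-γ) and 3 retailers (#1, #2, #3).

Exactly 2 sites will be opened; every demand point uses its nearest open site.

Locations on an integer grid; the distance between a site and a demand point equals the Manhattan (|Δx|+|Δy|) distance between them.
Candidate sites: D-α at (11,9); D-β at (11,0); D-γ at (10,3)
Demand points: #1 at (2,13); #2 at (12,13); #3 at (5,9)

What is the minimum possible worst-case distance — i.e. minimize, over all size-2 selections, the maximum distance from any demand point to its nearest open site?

Open {D-α, D-β}.
  Farthest demand point is #1 at distance 13 (to D-α); all others are ≤ 13.
With {D-α, D-γ} the worst case is 13.
With {D-β, D-γ} the worst case is 18.
No size-2 selection achieves below 13.

13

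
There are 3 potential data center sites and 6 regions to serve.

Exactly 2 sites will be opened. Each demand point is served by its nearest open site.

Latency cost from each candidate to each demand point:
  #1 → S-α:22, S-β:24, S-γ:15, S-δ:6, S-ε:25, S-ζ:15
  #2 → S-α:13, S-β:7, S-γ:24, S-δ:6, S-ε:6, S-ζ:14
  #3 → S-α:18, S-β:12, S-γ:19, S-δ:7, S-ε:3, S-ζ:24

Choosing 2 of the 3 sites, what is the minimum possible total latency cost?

Open {#1, #2}.
  S-α→#2 13, S-β→#2 7, S-γ→#1 15, S-δ→#1 6, S-ε→#2 6, S-ζ→#2 14  ⇒ total 61.
Compare {#2, #3}: total 62.
Compare {#1, #3}: total 69.

61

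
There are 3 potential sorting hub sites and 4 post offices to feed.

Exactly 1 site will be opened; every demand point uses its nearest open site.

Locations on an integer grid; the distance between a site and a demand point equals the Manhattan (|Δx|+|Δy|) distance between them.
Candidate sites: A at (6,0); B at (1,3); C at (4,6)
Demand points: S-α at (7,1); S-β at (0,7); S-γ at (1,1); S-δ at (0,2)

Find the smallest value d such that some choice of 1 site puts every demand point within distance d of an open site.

8

Open {B}.
  Farthest demand point is S-α at distance 8 (to B); all others are ≤ 8.
With {C} the worst case is 8.
With {A} the worst case is 13.
No size-1 selection achieves below 8.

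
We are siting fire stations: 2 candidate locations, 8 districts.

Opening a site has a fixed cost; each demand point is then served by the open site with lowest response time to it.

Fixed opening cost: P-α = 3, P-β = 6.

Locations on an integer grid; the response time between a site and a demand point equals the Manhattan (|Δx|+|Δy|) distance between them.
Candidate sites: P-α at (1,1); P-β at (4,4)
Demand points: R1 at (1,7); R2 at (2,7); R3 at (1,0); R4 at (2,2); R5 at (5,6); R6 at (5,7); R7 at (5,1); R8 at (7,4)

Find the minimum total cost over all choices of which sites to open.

Open {P-α, P-β}: assign each demand point to its cheapest open site.
  R1→P-α 6, R2→P-β 5, R3→P-α 1, R4→P-α 2, R5→P-β 3, R6→P-β 4, R7→P-α 4, R8→P-β 3
  response time 28, fixed 9 → total 37.
Compare {P-β}: response time 36 + fixed 6 = 42.
Compare {P-α}: response time 48 + fixed 3 = 51.

37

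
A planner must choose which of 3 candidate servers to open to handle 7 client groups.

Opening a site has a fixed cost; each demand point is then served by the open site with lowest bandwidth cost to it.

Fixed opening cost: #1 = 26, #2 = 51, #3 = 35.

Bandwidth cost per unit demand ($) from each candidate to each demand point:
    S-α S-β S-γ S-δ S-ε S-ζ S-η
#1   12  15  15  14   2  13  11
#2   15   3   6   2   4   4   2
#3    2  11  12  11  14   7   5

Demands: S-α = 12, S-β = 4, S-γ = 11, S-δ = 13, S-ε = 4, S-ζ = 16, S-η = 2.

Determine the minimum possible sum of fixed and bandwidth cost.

Open {#2, #3}: assign each demand point to its cheapest open site.
  S-α→#3 12×2=24, S-β→#2 4×3=12, S-γ→#2 11×6=66, S-δ→#2 13×2=26, S-ε→#2 4×4=16, S-ζ→#2 16×4=64, S-η→#2 2×2=4
  bandwidth cost 212, fixed 86 → total 298.
Compare {#1, #2, #3}: bandwidth cost 204 + fixed 112 = 316.
Compare {#1, #2}: bandwidth cost 324 + fixed 77 = 401.
Compare {#2}: bandwidth cost 368 + fixed 51 = 419.
All other subsets cost ≥ 316. Minimum total cost: 298.

298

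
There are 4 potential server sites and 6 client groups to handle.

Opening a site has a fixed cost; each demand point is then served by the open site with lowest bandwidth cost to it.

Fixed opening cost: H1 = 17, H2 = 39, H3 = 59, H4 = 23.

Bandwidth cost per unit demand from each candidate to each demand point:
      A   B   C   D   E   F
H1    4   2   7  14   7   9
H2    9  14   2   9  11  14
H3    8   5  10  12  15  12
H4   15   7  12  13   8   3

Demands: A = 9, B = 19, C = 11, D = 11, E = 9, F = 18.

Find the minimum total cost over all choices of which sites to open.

Open {H1, H2, H4}: assign each demand point to its cheapest open site.
  A→H1 9×4=36, B→H1 19×2=38, C→H2 11×2=22, D→H2 11×9=99, E→H1 9×7=63, F→H4 18×3=54
  bandwidth cost 312, fixed 79 → total 391.
Compare {H1, H2, H3, H4}: bandwidth cost 312 + fixed 138 = 450.
Compare {H1, H4}: bandwidth cost 411 + fixed 40 = 451.
Compare {H1, H2}: bandwidth cost 420 + fixed 56 = 476.
All other subsets cost ≥ 450. Minimum total cost: 391.

391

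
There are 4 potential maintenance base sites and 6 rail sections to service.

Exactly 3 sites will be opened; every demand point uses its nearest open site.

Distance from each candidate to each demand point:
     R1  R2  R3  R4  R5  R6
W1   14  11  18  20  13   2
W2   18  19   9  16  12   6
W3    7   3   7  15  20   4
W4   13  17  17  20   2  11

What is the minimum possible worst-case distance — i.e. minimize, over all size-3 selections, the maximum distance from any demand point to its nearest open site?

15

Open {W1, W2, W3}.
  Farthest demand point is R4 at distance 15 (to W3); all others are ≤ 15.
With {W1, W3, W4} the worst case is 15.
With {W2, W3, W4} the worst case is 15.
No size-3 selection achieves below 15.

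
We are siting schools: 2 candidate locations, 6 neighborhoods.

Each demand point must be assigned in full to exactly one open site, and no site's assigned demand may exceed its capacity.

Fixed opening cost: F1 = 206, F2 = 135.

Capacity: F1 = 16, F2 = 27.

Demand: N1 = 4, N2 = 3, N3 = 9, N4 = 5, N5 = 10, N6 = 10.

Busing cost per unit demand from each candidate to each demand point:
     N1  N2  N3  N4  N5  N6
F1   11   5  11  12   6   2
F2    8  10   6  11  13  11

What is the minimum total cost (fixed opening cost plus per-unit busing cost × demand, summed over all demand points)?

Open {F1, F2}; cheapest assignment that respects the capacities:
  F1 (cap 16, load 15): N4, N6 — cost 5×12 + 10×2 = 80
  F2 (cap 27, load 26): N1, N2, N3, N5 — cost 4×8 + 3×10 + 9×6 + 10×13 = 246
  Shipping 326, fixed 341 → total 667.
  Any other capacity-feasible assignment to {F1, F2} ships for at least 326.
Total demand is 41 and no other set of sites has combined capacity ≥ 41, so {F1, F2} is the only feasible choice of open sites. Minimum: 667.

667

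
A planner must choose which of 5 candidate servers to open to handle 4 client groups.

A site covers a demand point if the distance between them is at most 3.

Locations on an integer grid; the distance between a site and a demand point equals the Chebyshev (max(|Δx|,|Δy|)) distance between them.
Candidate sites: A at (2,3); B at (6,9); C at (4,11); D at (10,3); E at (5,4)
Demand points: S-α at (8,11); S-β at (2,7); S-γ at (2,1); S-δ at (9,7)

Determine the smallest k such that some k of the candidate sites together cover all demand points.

2

Coverage sets (demand points within 3 of each site):
  A: {S-γ}
  B: {S-α, S-δ}
  C: {}
  D: {}
  E: {S-β, S-γ}
No single site covers all 4 demand points.
But {B, E} covers everything, so the minimum is 2.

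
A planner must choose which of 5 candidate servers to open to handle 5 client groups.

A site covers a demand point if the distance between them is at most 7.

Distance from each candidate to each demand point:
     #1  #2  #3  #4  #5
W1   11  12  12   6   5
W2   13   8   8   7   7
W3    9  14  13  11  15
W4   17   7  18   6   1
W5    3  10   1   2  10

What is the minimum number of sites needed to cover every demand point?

Coverage sets (demand points within 7 of each site):
  W1: {#4, #5}
  W2: {#4, #5}
  W3: {}
  W4: {#2, #4, #5}
  W5: {#1, #3, #4}
No single site covers all 5 demand points.
But {W4, W5} covers everything, so the minimum is 2.

2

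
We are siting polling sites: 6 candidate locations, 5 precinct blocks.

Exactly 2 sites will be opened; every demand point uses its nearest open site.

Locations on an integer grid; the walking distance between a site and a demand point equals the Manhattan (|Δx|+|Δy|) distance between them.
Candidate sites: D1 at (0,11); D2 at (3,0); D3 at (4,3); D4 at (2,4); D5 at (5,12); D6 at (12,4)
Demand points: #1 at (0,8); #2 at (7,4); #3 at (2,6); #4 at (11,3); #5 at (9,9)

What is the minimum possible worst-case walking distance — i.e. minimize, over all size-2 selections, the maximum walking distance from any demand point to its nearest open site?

Open {D1, D6}.
  Farthest demand point is #5 at walking distance 8 (to D6); all others are ≤ 8.
With {D4, D6} the worst case is 8.
With {D3, D5} the worst case is 9.
No size-2 selection achieves below 8.

8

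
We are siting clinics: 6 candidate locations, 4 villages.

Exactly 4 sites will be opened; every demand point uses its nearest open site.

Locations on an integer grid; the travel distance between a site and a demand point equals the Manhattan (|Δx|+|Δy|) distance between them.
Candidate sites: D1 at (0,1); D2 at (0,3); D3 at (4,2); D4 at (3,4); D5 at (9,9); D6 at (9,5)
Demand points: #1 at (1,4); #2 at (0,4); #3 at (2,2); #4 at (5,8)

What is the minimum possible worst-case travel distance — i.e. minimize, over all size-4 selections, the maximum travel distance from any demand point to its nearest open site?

5

Open {D1, D2, D3, D5}.
  Farthest demand point is #4 at travel distance 5 (to D5); all others are ≤ 5.
With {D1, D2, D4, D5} the worst case is 5.
With {D1, D2, D5, D6} the worst case is 5.
No size-4 selection achieves below 5.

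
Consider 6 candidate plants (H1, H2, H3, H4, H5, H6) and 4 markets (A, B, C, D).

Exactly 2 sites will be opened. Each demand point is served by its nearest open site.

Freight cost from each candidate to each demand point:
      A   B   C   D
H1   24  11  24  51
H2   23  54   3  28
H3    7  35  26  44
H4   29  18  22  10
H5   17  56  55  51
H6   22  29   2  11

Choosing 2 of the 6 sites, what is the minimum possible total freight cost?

46

Open {H1, H6}.
  A→H6 22, B→H1 11, C→H6 2, D→H6 11  ⇒ total 46.
Compare {H3, H6}: total 49.
Compare {H4, H6}: total 52.
No size-2 selection does better; minimum is 46.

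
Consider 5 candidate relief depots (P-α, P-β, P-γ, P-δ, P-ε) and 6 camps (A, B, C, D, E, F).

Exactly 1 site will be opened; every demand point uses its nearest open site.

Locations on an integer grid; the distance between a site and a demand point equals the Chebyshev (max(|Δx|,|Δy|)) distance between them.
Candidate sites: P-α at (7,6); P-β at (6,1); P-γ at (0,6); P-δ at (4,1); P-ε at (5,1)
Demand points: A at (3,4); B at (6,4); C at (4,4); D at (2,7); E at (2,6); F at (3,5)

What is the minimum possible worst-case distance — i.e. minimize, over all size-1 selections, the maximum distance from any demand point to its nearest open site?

Open {P-α}.
  Farthest demand point is D at distance 5 (to P-α); all others are ≤ 5.
With {P-β} the worst case is 6.
With {P-γ} the worst case is 6.
No size-1 selection achieves below 5.

5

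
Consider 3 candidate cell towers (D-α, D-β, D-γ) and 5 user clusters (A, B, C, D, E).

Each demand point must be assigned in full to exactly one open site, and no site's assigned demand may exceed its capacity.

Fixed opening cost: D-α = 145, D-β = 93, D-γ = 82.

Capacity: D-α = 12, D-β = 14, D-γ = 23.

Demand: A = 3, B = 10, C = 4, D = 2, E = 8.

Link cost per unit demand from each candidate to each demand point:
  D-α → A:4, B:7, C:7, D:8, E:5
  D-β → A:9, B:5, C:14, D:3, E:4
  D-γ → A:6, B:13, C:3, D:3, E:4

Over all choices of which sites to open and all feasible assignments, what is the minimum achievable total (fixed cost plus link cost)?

293

Open {D-β, D-γ}; cheapest assignment that respects the capacities:
  D-β (cap 14, load 12): B, D — cost 10×5 + 2×3 = 56
  D-γ (cap 23, load 15): A, C, E — cost 3×6 + 4×3 + 8×4 = 62
  Shipping 118, fixed 175 → total 293.
  Any other capacity-feasible assignment to {D-β, D-γ} ships for at least 118.
Compare {D-α, D-γ}: its best feasible assignment gives total 365.
Compare {D-α, D-β, D-γ}: its best feasible assignment gives total 432.
Every other set of open sites that can feasibly serve all demand totals ≥ 365 even under its best assignment. Minimum: 293.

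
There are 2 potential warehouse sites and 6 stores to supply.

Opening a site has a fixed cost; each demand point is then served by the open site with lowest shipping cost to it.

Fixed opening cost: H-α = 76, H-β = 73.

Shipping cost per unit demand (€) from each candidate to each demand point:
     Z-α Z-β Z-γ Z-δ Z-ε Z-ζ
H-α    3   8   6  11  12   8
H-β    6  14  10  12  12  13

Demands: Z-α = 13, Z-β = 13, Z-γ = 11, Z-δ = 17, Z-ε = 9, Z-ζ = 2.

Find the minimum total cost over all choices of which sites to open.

596

Open {H-α}: assign each demand point to its cheapest open site.
  Z-α→H-α 13×3=39, Z-β→H-α 13×8=104, Z-γ→H-α 11×6=66, Z-δ→H-α 17×11=187, Z-ε→H-α 9×12=108, Z-ζ→H-α 2×8=16
  shipping cost 520, fixed 76 → total 596.
Compare {H-α, H-β}: shipping cost 520 + fixed 149 = 669.
Compare {H-β}: shipping cost 708 + fixed 73 = 781.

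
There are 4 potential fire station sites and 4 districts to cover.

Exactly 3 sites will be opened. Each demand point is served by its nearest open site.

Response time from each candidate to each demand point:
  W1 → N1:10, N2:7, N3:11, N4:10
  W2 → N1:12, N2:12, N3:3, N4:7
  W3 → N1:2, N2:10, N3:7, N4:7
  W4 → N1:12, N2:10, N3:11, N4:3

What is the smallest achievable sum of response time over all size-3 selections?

18

Open {W2, W3, W4}.
  N1→W3 2, N2→W3 10, N3→W2 3, N4→W4 3  ⇒ total 18.
Compare {W1, W2, W3}: total 19.
Compare {W1, W3, W4}: total 19.
No size-3 selection does better; minimum is 18.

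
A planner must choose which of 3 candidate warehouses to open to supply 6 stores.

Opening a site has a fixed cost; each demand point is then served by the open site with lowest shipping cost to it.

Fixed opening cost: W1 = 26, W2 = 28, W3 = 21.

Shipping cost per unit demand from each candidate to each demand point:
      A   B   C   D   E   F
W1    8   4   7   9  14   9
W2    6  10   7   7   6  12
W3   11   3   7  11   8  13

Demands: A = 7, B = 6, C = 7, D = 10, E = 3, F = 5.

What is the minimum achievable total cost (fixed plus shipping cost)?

Open {W1, W2}: assign each demand point to its cheapest open site.
  A→W2 7×6=42, B→W1 6×4=24, C→W1 7×7=49, D→W2 10×7=70, E→W2 3×6=18, F→W1 5×9=45
  shipping cost 248, fixed 54 → total 302.
Compare {W2, W3}: shipping cost 257 + fixed 49 = 306.
Compare {W1, W2, W3}: shipping cost 242 + fixed 75 = 317.
Compare {W2}: shipping cost 299 + fixed 28 = 327.
All other subsets cost ≥ 306. Minimum total cost: 302.

302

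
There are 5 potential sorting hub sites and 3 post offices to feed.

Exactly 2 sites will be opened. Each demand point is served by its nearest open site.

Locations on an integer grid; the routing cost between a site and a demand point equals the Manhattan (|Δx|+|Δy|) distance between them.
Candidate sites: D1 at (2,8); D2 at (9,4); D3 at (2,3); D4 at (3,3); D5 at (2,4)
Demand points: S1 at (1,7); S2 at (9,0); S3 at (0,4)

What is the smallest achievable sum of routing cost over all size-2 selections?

10

Open {D2, D5}.
  S1→D5 4, S2→D2 4, S3→D5 2  ⇒ total 10.
Compare {D1, D2}: total 12.
Compare {D2, D3}: total 12.
No size-2 selection does better; minimum is 10.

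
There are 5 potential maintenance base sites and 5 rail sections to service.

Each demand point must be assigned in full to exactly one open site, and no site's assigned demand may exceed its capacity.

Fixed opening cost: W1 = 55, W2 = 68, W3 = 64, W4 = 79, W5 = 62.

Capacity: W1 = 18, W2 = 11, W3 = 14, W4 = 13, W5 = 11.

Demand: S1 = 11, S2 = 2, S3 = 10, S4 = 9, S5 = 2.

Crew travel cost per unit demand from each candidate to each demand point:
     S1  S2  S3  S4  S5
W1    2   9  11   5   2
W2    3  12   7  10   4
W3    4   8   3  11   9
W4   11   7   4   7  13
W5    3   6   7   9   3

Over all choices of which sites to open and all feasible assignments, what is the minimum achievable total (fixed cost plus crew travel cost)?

309

Open {W1, W3, W5}; cheapest assignment that respects the capacities:
  W1 (cap 18, load 11): S4, S5 — cost 9×5 + 2×2 = 49
  W3 (cap 14, load 12): S2, S3 — cost 2×8 + 10×3 = 46
  W5 (cap 11, load 11): S1 — cost 11×3 = 33
  Shipping 128, fixed 181 → total 309.
  Any other capacity-feasible assignment to {W1, W3, W5} ships for at least 128.
Compare {W1, W2, W3}: its best feasible assignment gives total 315.
Compare {W1, W3, W4}: its best feasible assignment gives total 331.
Every other set of open sites that can feasibly serve all demand totals ≥ 315 even under its best assignment. Minimum: 309.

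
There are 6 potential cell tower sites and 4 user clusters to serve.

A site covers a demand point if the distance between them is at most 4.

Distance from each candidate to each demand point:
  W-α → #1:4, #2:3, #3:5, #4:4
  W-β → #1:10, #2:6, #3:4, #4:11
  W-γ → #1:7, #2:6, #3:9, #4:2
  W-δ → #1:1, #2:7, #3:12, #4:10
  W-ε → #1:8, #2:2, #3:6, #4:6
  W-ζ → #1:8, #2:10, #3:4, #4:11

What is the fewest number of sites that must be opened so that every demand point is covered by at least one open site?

Coverage sets (demand points within 4 of each site):
  W-α: {#1, #2, #4}
  W-β: {#3}
  W-γ: {#4}
  W-δ: {#1}
  W-ε: {#2}
  W-ζ: {#3}
No single site covers all 4 demand points.
But {W-α, W-β} covers everything, so the minimum is 2.

2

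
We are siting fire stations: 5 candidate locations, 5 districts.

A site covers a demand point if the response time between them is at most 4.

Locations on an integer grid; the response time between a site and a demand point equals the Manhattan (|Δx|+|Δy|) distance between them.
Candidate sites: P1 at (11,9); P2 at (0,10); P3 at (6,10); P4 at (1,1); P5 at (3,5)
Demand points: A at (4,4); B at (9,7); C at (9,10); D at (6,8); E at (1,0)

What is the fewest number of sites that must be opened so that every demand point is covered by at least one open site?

4

Coverage sets (demand points within 4 of each site):
  P1: {B, C}
  P2: {}
  P3: {C, D}
  P4: {E}
  P5: {A}
No 3 sites suffice: every size-3 union leaves at least one demand point uncovered.
But {P1, P3, P4, P5} covers everything, so the minimum is 4.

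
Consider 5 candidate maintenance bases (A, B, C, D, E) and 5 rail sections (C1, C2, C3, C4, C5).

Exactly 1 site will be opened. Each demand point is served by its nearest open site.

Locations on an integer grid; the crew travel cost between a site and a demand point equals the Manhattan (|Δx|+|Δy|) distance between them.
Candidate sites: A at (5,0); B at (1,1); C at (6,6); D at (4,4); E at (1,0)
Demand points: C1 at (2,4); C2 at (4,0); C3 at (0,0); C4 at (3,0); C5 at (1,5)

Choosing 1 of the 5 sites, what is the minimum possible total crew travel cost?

Open {E}.
  C1→E 5, C2→E 3, C3→E 1, C4→E 2, C5→E 5  ⇒ total 16.
Compare {B}: total 17.
Compare {D}: total 23.
No size-1 selection does better; minimum is 16.

16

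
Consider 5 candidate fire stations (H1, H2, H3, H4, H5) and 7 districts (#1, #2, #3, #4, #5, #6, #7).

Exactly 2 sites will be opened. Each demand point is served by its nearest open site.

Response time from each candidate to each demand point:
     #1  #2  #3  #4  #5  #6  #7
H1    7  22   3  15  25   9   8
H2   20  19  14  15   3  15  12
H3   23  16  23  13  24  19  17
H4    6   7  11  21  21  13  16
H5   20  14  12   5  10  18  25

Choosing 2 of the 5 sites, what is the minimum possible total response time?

56

Open {H1, H5}.
  #1→H1 7, #2→H5 14, #3→H1 3, #4→H5 5, #5→H5 10, #6→H1 9, #7→H1 8  ⇒ total 56.
Compare {H1, H2}: total 64.
Compare {H2, H4}: total 67.
No size-2 selection does better; minimum is 56.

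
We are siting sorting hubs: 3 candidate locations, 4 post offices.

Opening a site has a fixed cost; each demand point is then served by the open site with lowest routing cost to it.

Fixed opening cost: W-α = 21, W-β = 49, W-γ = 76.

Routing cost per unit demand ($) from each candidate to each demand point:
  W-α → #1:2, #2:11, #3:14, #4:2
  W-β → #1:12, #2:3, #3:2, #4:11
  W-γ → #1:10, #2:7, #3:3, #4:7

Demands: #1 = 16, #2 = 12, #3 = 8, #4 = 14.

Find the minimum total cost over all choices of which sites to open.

182

Open {W-α, W-β}: assign each demand point to its cheapest open site.
  #1→W-α 16×2=32, #2→W-β 12×3=36, #3→W-β 8×2=16, #4→W-α 14×2=28
  routing cost 112, fixed 70 → total 182.
Compare {W-α, W-β, W-γ}: routing cost 112 + fixed 146 = 258.
Compare {W-α, W-γ}: routing cost 168 + fixed 97 = 265.
Compare {W-α}: routing cost 304 + fixed 21 = 325.
All other subsets cost ≥ 258. Minimum total cost: 182.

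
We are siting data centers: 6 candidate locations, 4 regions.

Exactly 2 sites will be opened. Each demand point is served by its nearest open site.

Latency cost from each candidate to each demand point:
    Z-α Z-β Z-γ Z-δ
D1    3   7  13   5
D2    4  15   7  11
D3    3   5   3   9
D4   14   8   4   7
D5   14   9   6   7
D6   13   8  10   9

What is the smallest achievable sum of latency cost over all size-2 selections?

16

Open {D1, D3}.
  Z-α→D1 3, Z-β→D3 5, Z-γ→D3 3, Z-δ→D1 5  ⇒ total 16.
Compare {D3, D4}: total 18.
Compare {D3, D5}: total 18.
No size-2 selection does better; minimum is 16.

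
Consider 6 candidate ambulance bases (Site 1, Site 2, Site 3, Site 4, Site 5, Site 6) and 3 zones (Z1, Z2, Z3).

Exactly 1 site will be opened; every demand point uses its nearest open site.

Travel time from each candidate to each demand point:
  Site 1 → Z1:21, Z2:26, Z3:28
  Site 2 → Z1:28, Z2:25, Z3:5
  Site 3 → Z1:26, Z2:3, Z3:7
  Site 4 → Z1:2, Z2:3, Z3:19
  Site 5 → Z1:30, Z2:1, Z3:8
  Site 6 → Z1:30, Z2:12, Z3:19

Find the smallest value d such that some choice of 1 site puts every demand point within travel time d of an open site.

Open {Site 4}.
  Farthest demand point is Z3 at travel time 19 (to Site 4); all others are ≤ 19.
With {Site 3} the worst case is 26.
With {Site 1} the worst case is 28.
No size-1 selection achieves below 19.

19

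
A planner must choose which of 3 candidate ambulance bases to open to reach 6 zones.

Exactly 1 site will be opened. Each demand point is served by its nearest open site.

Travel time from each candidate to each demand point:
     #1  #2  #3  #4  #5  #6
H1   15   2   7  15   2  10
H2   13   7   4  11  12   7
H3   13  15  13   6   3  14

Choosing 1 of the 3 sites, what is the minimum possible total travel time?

51

Open {H1}.
  #1→H1 15, #2→H1 2, #3→H1 7, #4→H1 15, #5→H1 2, #6→H1 10  ⇒ total 51.
Compare {H2}: total 54.
Compare {H3}: total 64.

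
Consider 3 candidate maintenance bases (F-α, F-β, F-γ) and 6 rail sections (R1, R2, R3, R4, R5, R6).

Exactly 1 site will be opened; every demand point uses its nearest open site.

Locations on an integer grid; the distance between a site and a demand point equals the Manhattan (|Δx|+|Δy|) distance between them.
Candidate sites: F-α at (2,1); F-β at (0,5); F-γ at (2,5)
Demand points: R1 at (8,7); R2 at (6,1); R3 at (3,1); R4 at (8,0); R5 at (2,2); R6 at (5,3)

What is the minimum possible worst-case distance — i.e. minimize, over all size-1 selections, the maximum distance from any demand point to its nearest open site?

11

Open {F-γ}.
  Farthest demand point is R4 at distance 11 (to F-γ); all others are ≤ 11.
With {F-α} the worst case is 12.
With {F-β} the worst case is 13.
No size-1 selection achieves below 11.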